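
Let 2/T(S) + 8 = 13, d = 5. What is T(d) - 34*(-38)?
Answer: 6462/5 ≈ 1292.4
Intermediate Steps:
T(S) = ⅖ (T(S) = 2/(-8 + 13) = 2/5 = 2*(⅕) = ⅖)
T(d) - 34*(-38) = ⅖ - 34*(-38) = ⅖ + 1292 = 6462/5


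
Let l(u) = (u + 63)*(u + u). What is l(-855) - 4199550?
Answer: -2845230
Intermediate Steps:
l(u) = 2*u*(63 + u) (l(u) = (63 + u)*(2*u) = 2*u*(63 + u))
l(-855) - 4199550 = 2*(-855)*(63 - 855) - 4199550 = 2*(-855)*(-792) - 4199550 = 1354320 - 4199550 = -2845230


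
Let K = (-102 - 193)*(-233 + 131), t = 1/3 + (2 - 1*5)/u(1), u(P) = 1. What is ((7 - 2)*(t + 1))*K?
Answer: -250750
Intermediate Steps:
t = -8/3 (t = 1/3 + (2 - 1*5)/1 = 1*(⅓) + (2 - 5)*1 = ⅓ - 3*1 = ⅓ - 3 = -8/3 ≈ -2.6667)
K = 30090 (K = -295*(-102) = 30090)
((7 - 2)*(t + 1))*K = ((7 - 2)*(-8/3 + 1))*30090 = (5*(-5/3))*30090 = -25/3*30090 = -250750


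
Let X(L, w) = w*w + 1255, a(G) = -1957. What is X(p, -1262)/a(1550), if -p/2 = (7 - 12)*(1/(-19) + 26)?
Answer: -1593899/1957 ≈ -814.46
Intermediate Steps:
p = 4930/19 (p = -2*(7 - 12)*(1/(-19) + 26) = -(-10)*(-1/19 + 26) = -(-10)*493/19 = -2*(-2465/19) = 4930/19 ≈ 259.47)
X(L, w) = 1255 + w² (X(L, w) = w² + 1255 = 1255 + w²)
X(p, -1262)/a(1550) = (1255 + (-1262)²)/(-1957) = (1255 + 1592644)*(-1/1957) = 1593899*(-1/1957) = -1593899/1957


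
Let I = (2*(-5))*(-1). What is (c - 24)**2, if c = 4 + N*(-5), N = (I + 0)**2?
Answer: 270400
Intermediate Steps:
I = 10 (I = -10*(-1) = 10)
N = 100 (N = (10 + 0)**2 = 10**2 = 100)
c = -496 (c = 4 + 100*(-5) = 4 - 500 = -496)
(c - 24)**2 = (-496 - 24)**2 = (-520)**2 = 270400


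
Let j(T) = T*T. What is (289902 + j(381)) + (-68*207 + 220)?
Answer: 421207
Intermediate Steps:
j(T) = T²
(289902 + j(381)) + (-68*207 + 220) = (289902 + 381²) + (-68*207 + 220) = (289902 + 145161) + (-14076 + 220) = 435063 - 13856 = 421207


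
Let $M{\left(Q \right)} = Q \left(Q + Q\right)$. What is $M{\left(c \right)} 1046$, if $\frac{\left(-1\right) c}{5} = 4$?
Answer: $836800$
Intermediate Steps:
$c = -20$ ($c = \left(-5\right) 4 = -20$)
$M{\left(Q \right)} = 2 Q^{2}$ ($M{\left(Q \right)} = Q 2 Q = 2 Q^{2}$)
$M{\left(c \right)} 1046 = 2 \left(-20\right)^{2} \cdot 1046 = 2 \cdot 400 \cdot 1046 = 800 \cdot 1046 = 836800$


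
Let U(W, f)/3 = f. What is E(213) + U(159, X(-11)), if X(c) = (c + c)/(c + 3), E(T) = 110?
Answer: 473/4 ≈ 118.25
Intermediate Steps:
X(c) = 2*c/(3 + c) (X(c) = (2*c)/(3 + c) = 2*c/(3 + c))
U(W, f) = 3*f
E(213) + U(159, X(-11)) = 110 + 3*(2*(-11)/(3 - 11)) = 110 + 3*(2*(-11)/(-8)) = 110 + 3*(2*(-11)*(-⅛)) = 110 + 3*(11/4) = 110 + 33/4 = 473/4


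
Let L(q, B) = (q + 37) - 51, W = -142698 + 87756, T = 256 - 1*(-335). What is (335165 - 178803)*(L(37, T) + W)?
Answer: -8587244678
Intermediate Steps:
T = 591 (T = 256 + 335 = 591)
W = -54942
L(q, B) = -14 + q (L(q, B) = (37 + q) - 51 = -14 + q)
(335165 - 178803)*(L(37, T) + W) = (335165 - 178803)*((-14 + 37) - 54942) = 156362*(23 - 54942) = 156362*(-54919) = -8587244678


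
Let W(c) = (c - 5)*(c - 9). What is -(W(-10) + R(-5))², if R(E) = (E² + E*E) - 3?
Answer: -110224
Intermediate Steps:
W(c) = (-9 + c)*(-5 + c) (W(c) = (-5 + c)*(-9 + c) = (-9 + c)*(-5 + c))
R(E) = -3 + 2*E² (R(E) = (E² + E²) - 3 = 2*E² - 3 = -3 + 2*E²)
-(W(-10) + R(-5))² = -((45 + (-10)² - 14*(-10)) + (-3 + 2*(-5)²))² = -((45 + 100 + 140) + (-3 + 2*25))² = -(285 + (-3 + 50))² = -(285 + 47)² = -1*332² = -1*110224 = -110224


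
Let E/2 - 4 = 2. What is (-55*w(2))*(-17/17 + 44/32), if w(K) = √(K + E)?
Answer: -165*√14/8 ≈ -77.172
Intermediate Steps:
E = 12 (E = 8 + 2*2 = 8 + 4 = 12)
w(K) = √(12 + K) (w(K) = √(K + 12) = √(12 + K))
(-55*w(2))*(-17/17 + 44/32) = (-55*√(12 + 2))*(-17/17 + 44/32) = (-55*√14)*(-17*1/17 + 44*(1/32)) = (-55*√14)*(-1 + 11/8) = -55*√14*(3/8) = -165*√14/8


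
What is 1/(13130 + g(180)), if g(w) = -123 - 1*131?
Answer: 1/12876 ≈ 7.7664e-5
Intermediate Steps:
g(w) = -254 (g(w) = -123 - 131 = -254)
1/(13130 + g(180)) = 1/(13130 - 254) = 1/12876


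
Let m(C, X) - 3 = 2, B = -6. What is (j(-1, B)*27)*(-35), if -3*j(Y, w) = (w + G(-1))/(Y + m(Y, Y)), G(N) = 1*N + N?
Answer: -630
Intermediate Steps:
m(C, X) = 5 (m(C, X) = 3 + 2 = 5)
G(N) = 2*N (G(N) = N + N = 2*N)
j(Y, w) = -(-2 + w)/(3*(5 + Y)) (j(Y, w) = -(w + 2*(-1))/(3*(Y + 5)) = -(w - 2)/(3*(5 + Y)) = -(-2 + w)/(3*(5 + Y)))
(j(-1, B)*27)*(-35) = (((2 - 1*(-6))/(3*(5 - 1)))*27)*(-35) = (((⅓)*(2 + 6)/4)*27)*(-35) = (((⅓)*(¼)*8)*27)*(-35) = ((⅔)*27)*(-35) = 18*(-35) = -630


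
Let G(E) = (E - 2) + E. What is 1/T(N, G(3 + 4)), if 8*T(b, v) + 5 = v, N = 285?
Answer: 8/7 ≈ 1.1429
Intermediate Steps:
G(E) = -2 + 2*E (G(E) = (-2 + E) + E = -2 + 2*E)
T(b, v) = -5/8 + v/8
1/T(N, G(3 + 4)) = 1/(-5/8 + (-2 + 2*(3 + 4))/8) = 1/(-5/8 + (-2 + 2*7)/8) = 1/(-5/8 + (-2 + 14)/8) = 1/(-5/8 + (⅛)*12) = 1/(-5/8 + 3/2) = 1/(7/8) = 8/7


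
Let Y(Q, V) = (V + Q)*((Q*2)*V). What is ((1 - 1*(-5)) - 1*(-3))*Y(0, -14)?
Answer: 0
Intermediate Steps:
Y(Q, V) = 2*Q*V*(Q + V) (Y(Q, V) = (Q + V)*((2*Q)*V) = (Q + V)*(2*Q*V) = 2*Q*V*(Q + V))
((1 - 1*(-5)) - 1*(-3))*Y(0, -14) = ((1 - 1*(-5)) - 1*(-3))*(2*0*(-14)*(0 - 14)) = ((1 + 5) + 3)*(2*0*(-14)*(-14)) = (6 + 3)*0 = 9*0 = 0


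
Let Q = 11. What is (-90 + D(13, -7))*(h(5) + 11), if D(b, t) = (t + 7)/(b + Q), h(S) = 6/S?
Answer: -1098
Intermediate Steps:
D(b, t) = (7 + t)/(11 + b) (D(b, t) = (t + 7)/(b + 11) = (7 + t)/(11 + b))
(-90 + D(13, -7))*(h(5) + 11) = (-90 + (7 - 7)/(11 + 13))*(6/5 + 11) = (-90 + 0/24)*(6*(⅕) + 11) = (-90 + (1/24)*0)*(6/5 + 11) = (-90 + 0)*(61/5) = -90*61/5 = -1098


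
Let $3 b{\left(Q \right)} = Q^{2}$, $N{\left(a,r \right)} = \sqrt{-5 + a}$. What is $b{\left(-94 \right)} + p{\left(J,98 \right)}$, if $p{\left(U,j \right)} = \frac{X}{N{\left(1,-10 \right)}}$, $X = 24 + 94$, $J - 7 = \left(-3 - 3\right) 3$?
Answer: $\frac{8836}{3} - 59 i \approx 2945.3 - 59.0 i$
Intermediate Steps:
$J = -11$ ($J = 7 + \left(-3 - 3\right) 3 = 7 - 18 = -11$)
$X = 118$
$p{\left(U,j \right)} = - 59 i$ ($p{\left(U,j \right)} = \frac{118}{\sqrt{-5 + 1}} = \frac{118}{\sqrt{-4}} = \frac{118}{2 i} = 118 \left(- \frac{i}{2}\right) = - 59 i$)
$b{\left(Q \right)} = \frac{Q^{2}}{3}$
$b{\left(-94 \right)} + p{\left(J,98 \right)} = \frac{\left(-94\right)^{2}}{3} - 59 i = \frac{1}{3} \cdot 8836 - 59 i = \frac{8836}{3} - 59 i$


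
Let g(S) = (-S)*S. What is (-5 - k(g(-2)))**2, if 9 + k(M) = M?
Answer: 64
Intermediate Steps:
g(S) = -S**2
k(M) = -9 + M
(-5 - k(g(-2)))**2 = (-5 - (-9 - 1*(-2)**2))**2 = (-5 - (-9 - 1*4))**2 = (-5 - (-9 - 4))**2 = (-5 - 1*(-13))**2 = (-5 + 13)**2 = 8**2 = 64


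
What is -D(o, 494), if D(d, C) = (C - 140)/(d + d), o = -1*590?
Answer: 3/10 ≈ 0.30000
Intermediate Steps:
o = -590
D(d, C) = (-140 + C)/(2*d) (D(d, C) = (-140 + C)/((2*d)) = (-140 + C)*(1/(2*d)) = (-140 + C)/(2*d))
-D(o, 494) = -(-140 + 494)/(2*(-590)) = -(-1)*354/(2*590) = -1*(-3/10) = 3/10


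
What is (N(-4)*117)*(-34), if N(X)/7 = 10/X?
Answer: 69615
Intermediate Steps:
N(X) = 70/X (N(X) = 7*(10/X) = 70/X)
(N(-4)*117)*(-34) = ((70/(-4))*117)*(-34) = ((70*(-1/4))*117)*(-34) = -35/2*117*(-34) = -4095/2*(-34) = 69615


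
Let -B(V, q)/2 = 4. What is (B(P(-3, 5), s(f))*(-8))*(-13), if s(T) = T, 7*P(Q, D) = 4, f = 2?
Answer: -832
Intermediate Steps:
P(Q, D) = 4/7 (P(Q, D) = (1/7)*4 = 4/7)
B(V, q) = -8 (B(V, q) = -2*4 = -8)
(B(P(-3, 5), s(f))*(-8))*(-13) = -8*(-8)*(-13) = 64*(-13) = -832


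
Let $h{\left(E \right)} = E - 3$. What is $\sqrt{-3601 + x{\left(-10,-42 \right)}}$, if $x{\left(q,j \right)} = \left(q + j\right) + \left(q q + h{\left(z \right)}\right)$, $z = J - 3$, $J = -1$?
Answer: $2 i \sqrt{890} \approx 59.666 i$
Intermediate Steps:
$z = -4$ ($z = -1 - 3 = -4$)
$h{\left(E \right)} = -3 + E$
$x{\left(q,j \right)} = -7 + j + q + q^{2}$ ($x{\left(q,j \right)} = \left(q + j\right) + \left(q q - 7\right) = \left(j + q\right) + \left(q^{2} - 7\right) = \left(j + q\right) + \left(-7 + q^{2}\right) = -7 + j + q + q^{2}$)
$\sqrt{-3601 + x{\left(-10,-42 \right)}} = \sqrt{-3601 - \left(59 - 100\right)} = \sqrt{-3601 - -41} = \sqrt{-3601 + 41} = \sqrt{-3560} = 2 i \sqrt{890}$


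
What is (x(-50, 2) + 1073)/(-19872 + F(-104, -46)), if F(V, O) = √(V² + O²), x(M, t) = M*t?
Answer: -4833864/98720863 - 973*√3233/197441726 ≈ -0.049245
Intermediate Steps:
F(V, O) = √(O² + V²)
(x(-50, 2) + 1073)/(-19872 + F(-104, -46)) = (-50*2 + 1073)/(-19872 + √((-46)² + (-104)²)) = (-100 + 1073)/(-19872 + √(2116 + 10816)) = 973/(-19872 + √12932) = 973/(-19872 + 2*√3233)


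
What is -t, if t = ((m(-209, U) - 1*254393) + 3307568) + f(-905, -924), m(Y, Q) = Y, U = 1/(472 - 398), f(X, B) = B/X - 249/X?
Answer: -2762935403/905 ≈ -3.0530e+6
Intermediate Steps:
f(X, B) = -249/X + B/X
U = 1/74 ≈ 0.013514
t = 2762935403/905 (t = ((-209 - 1*254393) + 3307568) + (-249 - 924)/(-905) = ((-209 - 254393) + 3307568) - 1/905*(-1173) = (-254602 + 3307568) + 1173/905 = 3052966 + 1173/905 = 2762935403/905 ≈ 3.0530e+6)
-t = -1*2762935403/905 = -2762935403/905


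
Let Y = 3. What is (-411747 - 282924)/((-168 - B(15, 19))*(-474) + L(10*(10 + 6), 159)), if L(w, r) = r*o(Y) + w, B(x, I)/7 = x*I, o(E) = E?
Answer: -40863/60347 ≈ -0.67713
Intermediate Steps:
B(x, I) = 7*I*x (B(x, I) = 7*(x*I) = 7*(I*x) = 7*I*x)
L(w, r) = w + 3*r (L(w, r) = r*3 + w = 3*r + w = w + 3*r)
(-411747 - 282924)/((-168 - B(15, 19))*(-474) + L(10*(10 + 6), 159)) = (-411747 - 282924)/((-168 - 7*19*15)*(-474) + (10*(10 + 6) + 3*159)) = -694671/((-168 - 1*1995)*(-474) + (10*16 + 477)) = -694671/((-168 - 1995)*(-474) + (160 + 477)) = -694671/(-2163*(-474) + 637) = -694671/(1025262 + 637) = -694671/1025899 = -694671*1/1025899 = -40863/60347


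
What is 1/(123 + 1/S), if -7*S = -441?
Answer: 63/7750 ≈ 0.0081290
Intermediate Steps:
S = 63 (S = -⅐*(-441) = 63)
1/(123 + 1/S) = 1/(123 + 1/63) = 1/(7750/63) = 63/7750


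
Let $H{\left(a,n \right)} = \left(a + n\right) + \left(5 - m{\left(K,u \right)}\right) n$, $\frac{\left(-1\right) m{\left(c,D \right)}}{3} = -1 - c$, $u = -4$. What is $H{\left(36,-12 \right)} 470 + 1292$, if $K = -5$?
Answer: $-83308$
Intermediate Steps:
$m{\left(c,D \right)} = 3 + 3 c$ ($m{\left(c,D \right)} = - 3 \left(-1 - c\right) = 3 + 3 c$)
$H{\left(a,n \right)} = a + 18 n$ ($H{\left(a,n \right)} = \left(a + n\right) + \left(5 - \left(3 + 3 \left(-5\right)\right)\right) n = \left(a + n\right) + \left(5 - \left(3 - 15\right)\right) n = \left(a + n\right) + \left(5 - -12\right) n = \left(a + n\right) + \left(5 + 12\right) n = \left(a + n\right) + 17 n = a + 18 n$)
$H{\left(36,-12 \right)} 470 + 1292 = \left(36 + 18 \left(-12\right)\right) 470 + 1292 = \left(36 - 216\right) 470 + 1292 = \left(-180\right) 470 + 1292 = -84600 + 1292 = -83308$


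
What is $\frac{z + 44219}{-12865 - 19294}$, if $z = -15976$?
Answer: $- \frac{28243}{32159} \approx -0.87823$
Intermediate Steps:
$\frac{z + 44219}{-12865 - 19294} = \frac{-15976 + 44219}{-12865 - 19294} = \frac{28243}{-32159} = 28243 \left(- \frac{1}{32159}\right) = - \frac{28243}{32159}$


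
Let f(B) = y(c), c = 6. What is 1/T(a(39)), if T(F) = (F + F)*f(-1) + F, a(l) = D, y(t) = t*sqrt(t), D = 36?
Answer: -1/31068 + sqrt(6)/2589 ≈ 0.00091393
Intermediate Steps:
y(t) = t**(3/2)
f(B) = 6*sqrt(6) (f(B) = 6**(3/2) = 6*sqrt(6))
a(l) = 36
T(F) = F + 12*F*sqrt(6) (T(F) = (F + F)*(6*sqrt(6)) + F = (2*F)*(6*sqrt(6)) + F = 12*F*sqrt(6) + F = F + 12*F*sqrt(6))
1/T(a(39)) = 1/(36*(1 + 12*sqrt(6))) = 1/(36 + 432*sqrt(6))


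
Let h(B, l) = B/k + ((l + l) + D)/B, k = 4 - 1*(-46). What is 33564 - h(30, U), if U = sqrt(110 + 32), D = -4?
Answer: 503453/15 - sqrt(142)/15 ≈ 33563.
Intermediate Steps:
k = 50 (k = 4 + 46 = 50)
U = sqrt(142) ≈ 11.916
h(B, l) = B/50 + (-4 + 2*l)/B (h(B, l) = B/50 + ((l + l) - 4)/B = B*(1/50) + (2*l - 4)/B = B/50 + (-4 + 2*l)/B)
33564 - h(30, U) = 33564 - (-200 + 30**2 + 100*sqrt(142))/(50*30) = 33564 - (-200 + 900 + 100*sqrt(142))/(50*30) = 33564 - (700 + 100*sqrt(142))/(50*30) = 33564 - (7/15 + sqrt(142)/15) = 33564 + (-7/15 - sqrt(142)/15) = 503453/15 - sqrt(142)/15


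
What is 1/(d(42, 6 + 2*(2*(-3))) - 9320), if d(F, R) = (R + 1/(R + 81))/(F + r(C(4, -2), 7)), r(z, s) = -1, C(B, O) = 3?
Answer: -3075/28659449 ≈ -0.00010729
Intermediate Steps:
d(F, R) = (R + 1/(81 + R))/(-1 + F) (d(F, R) = (R + 1/(R + 81))/(F - 1) = (R + 1/(81 + R))/(-1 + F))
1/(d(42, 6 + 2*(2*(-3))) - 9320) = 1/((1 + (6 + 2*(2*(-3)))² + 81*(6 + 2*(2*(-3))))/(-81 - (6 + 2*(2*(-3))) + 81*42 + 42*(6 + 2*(2*(-3)))) - 9320) = 1/((1 + (6 + 2*(-6))² + 81*(6 + 2*(-6)))/(-81 - (6 + 2*(-6)) + 3402 + 42*(6 + 2*(-6))) - 9320) = 1/((1 + (6 - 12)² + 81*(6 - 12))/(-81 - (6 - 12) + 3402 + 42*(6 - 12)) - 9320) = 1/((1 + (-6)² + 81*(-6))/(-81 - 1*(-6) + 3402 + 42*(-6)) - 9320) = 1/((1 + 36 - 486)/(-81 + 6 + 3402 - 252) - 9320) = 1/(-449/3075 - 9320) = 1/(-28659449/3075) = -3075/28659449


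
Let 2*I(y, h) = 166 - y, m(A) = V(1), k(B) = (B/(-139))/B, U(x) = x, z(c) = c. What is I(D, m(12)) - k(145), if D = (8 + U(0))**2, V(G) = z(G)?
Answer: 7090/139 ≈ 51.007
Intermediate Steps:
k(B) = -1/139 (k(B) = (B*(-1/139))/B = (-B/139)/B = -1/139)
V(G) = G
m(A) = 1
D = 64 (D = (8 + 0)**2 = 8**2 = 64)
I(y, h) = 83 - y/2 (I(y, h) = (166 - y)/2 = 83 - y/2)
I(D, m(12)) - k(145) = (83 - 1/2*64) - 1*(-1/139) = (83 - 32) + 1/139 = 51 + 1/139 = 7090/139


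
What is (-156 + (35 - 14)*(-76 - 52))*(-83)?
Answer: 236052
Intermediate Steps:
(-156 + (35 - 14)*(-76 - 52))*(-83) = (-156 + 21*(-128))*(-83) = (-156 - 2688)*(-83) = -2844*(-83) = 236052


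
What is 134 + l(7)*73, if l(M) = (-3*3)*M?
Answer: -4465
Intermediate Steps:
l(M) = -9*M
134 + l(7)*73 = 134 - 9*7*73 = 134 - 63*73 = 134 - 4599 = -4465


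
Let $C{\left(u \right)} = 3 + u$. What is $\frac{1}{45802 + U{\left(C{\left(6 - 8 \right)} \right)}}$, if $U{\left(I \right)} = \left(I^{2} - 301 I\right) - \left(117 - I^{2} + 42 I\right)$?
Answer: $\frac{1}{45344} \approx 2.2054 \cdot 10^{-5}$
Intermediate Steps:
$U{\left(I \right)} = -117 - 343 I + 2 I^{2}$ ($U{\left(I \right)} = \left(I^{2} - 301 I\right) - \left(117 - I^{2} + 42 I\right) = -117 - 343 I + 2 I^{2}$)
$\frac{1}{45802 + U{\left(C{\left(6 - 8 \right)} \right)}} = \frac{1}{45802 - \left(117 - 2 \left(3 + \left(6 - 8\right)\right)^{2} + 343 \left(3 + \left(6 - 8\right)\right)\right)} = \frac{1}{45802 - \left(117 - 2 \left(3 - 2\right)^{2} + 343 \left(3 - 2\right)\right)} = \frac{1}{45802 - \left(460 - 2\right)} = \frac{1}{45802 - 458} = \frac{1}{45344}$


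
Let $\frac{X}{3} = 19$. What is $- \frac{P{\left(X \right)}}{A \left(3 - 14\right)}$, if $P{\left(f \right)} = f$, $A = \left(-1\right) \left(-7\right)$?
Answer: $\frac{57}{77} \approx 0.74026$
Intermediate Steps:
$X = 57$ ($X = 3 \cdot 19 = 57$)
$A = 7$
$- \frac{P{\left(X \right)}}{A \left(3 - 14\right)} = - \frac{57}{7 \left(3 - 14\right)} = - \frac{57}{7 \left(-11\right)} = - \frac{57}{-77} = - \frac{57 \left(-1\right)}{77} = \left(-1\right) \left(- \frac{57}{77}\right) = \frac{57}{77}$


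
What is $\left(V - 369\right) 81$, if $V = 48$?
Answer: $-26001$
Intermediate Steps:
$\left(V - 369\right) 81 = \left(48 - 369\right) 81 = \left(-321\right) 81 = -26001$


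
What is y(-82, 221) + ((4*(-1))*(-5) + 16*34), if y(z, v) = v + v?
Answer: 1006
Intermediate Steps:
y(z, v) = 2*v
y(-82, 221) + ((4*(-1))*(-5) + 16*34) = 2*221 + ((4*(-1))*(-5) + 16*34) = 442 + (-4*(-5) + 544) = 442 + (20 + 544) = 442 + 564 = 1006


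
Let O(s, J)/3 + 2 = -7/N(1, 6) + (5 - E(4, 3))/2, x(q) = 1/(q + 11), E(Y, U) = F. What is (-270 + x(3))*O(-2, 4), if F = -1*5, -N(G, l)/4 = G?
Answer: -215403/56 ≈ -3846.5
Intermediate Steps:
N(G, l) = -4*G
F = -5
E(Y, U) = -5
x(q) = 1/(11 + q)
O(s, J) = 57/4 (O(s, J) = -6 + 3*(-7/((-4*1)) + (5 - 1*(-5))/2) = -6 + 3*(-7/(-4) + (5 + 5)*(1/2)) = -6 + 3*(-7*(-1/4) + 10*(1/2)) = -6 + 3*(7/4 + 5) = -6 + 3*(27/4) = -6 + 81/4 = 57/4)
(-270 + x(3))*O(-2, 4) = (-270 + 1/(11 + 3))*(57/4) = (-270 + 1/14)*(57/4) = -3779/14*57/4 = -215403/56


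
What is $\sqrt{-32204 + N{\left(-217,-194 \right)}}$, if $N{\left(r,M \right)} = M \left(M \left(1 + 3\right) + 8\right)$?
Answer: $2 \sqrt{29197} \approx 341.74$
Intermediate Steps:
$N{\left(r,M \right)} = M \left(8 + 4 M\right)$ ($N{\left(r,M \right)} = M \left(M 4 + 8\right) = M \left(4 M + 8\right) = M \left(8 + 4 M\right)$)
$\sqrt{-32204 + N{\left(-217,-194 \right)}} = \sqrt{-32204 + 4 \left(-194\right) \left(2 - 194\right)} = \sqrt{-32204 + 4 \left(-194\right) \left(-192\right)} = \sqrt{-32204 + 148992} = \sqrt{116788} = 2 \sqrt{29197}$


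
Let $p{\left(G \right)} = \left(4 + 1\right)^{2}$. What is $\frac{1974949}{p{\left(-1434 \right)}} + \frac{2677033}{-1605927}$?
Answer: $\frac{3171556996898}{40148175} \approx 78996.0$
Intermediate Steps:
$p{\left(G \right)} = 25$ ($p{\left(G \right)} = 5^{2} = 25$)
$\frac{1974949}{p{\left(-1434 \right)}} + \frac{2677033}{-1605927} = \frac{1974949}{25} + \frac{2677033}{-1605927} = 1974949 \cdot \frac{1}{25} + 2677033 \left(- \frac{1}{1605927}\right) = \frac{1974949}{25} - \frac{2677033}{1605927} = \frac{3171556996898}{40148175}$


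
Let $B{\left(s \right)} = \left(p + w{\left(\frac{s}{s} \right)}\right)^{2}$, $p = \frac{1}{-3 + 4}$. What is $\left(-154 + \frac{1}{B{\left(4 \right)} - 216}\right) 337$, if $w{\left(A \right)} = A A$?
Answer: $- \frac{11002713}{212} \approx -51900.0$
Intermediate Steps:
$w{\left(A \right)} = A^{2}$
$p = 1$ ($p = 1^{-1} = 1$)
$B{\left(s \right)} = 4$ ($B{\left(s \right)} = \left(1 + \left(\frac{s}{s}\right)^{2}\right)^{2} = \left(1 + 1^{2}\right)^{2} = \left(1 + 1\right)^{2} = 2^{2} = 4$)
$\left(-154 + \frac{1}{B{\left(4 \right)} - 216}\right) 337 = \left(-154 + \frac{1}{4 - 216}\right) 337 = \left(-154 + \frac{1}{-212}\right) 337 = \left(-154 - \frac{1}{212}\right) 337 = \left(- \frac{32649}{212}\right) 337 = - \frac{11002713}{212}$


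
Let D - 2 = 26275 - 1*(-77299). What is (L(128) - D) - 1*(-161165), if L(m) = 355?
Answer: 57944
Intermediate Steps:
D = 103576 (D = 2 + (26275 - 1*(-77299)) = 2 + (26275 + 77299) = 2 + 103574 = 103576)
(L(128) - D) - 1*(-161165) = (355 - 1*103576) - 1*(-161165) = (355 - 103576) + 161165 = -103221 + 161165 = 57944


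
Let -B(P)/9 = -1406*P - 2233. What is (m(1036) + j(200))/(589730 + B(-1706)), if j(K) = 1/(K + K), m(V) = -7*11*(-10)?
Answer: -308001/8391158800 ≈ -3.6705e-5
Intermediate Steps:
m(V) = 770 (m(V) = -77*(-10) = 770)
B(P) = 20097 + 12654*P (B(P) = -9*(-1406*P - 2233) = -9*(-2233 - 1406*P) = 20097 + 12654*P)
j(K) = 1/(2*K)
(m(1036) + j(200))/(589730 + B(-1706)) = (770 + (½)/200)/(589730 + (20097 + 12654*(-1706))) = (770 + (½)*(1/200))/(589730 + (20097 - 21587724)) = (770 + 1/400)/(589730 - 21567627) = (308001/400)/(-20977897) = (308001/400)*(-1/20977897) = -308001/8391158800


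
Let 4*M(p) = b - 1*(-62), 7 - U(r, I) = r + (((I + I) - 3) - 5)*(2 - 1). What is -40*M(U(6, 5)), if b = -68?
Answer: 60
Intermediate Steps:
U(r, I) = 15 - r - 2*I (U(r, I) = 7 - (r + (((I + I) - 3) - 5)*(2 - 1)) = 7 - (r + ((2*I - 3) - 5)*1) = 7 - (r + ((-3 + 2*I) - 5)*1) = 7 - (r + (-8 + 2*I)*1) = 7 - (r + (-8 + 2*I)) = 7 - (-8 + r + 2*I) = 7 + (8 - r - 2*I) = 15 - r - 2*I)
M(p) = -3/2 (M(p) = (-68 - 1*(-62))/4 = (-68 + 62)/4 = (¼)*(-6) = -3/2)
-40*M(U(6, 5)) = -40*(-3/2) = 60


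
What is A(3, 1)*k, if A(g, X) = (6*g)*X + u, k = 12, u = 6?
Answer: 288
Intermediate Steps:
A(g, X) = 6 + 6*X*g (A(g, X) = (6*g)*X + 6 = 6*X*g + 6 = 6 + 6*X*g)
A(3, 1)*k = (6 + 6*1*3)*12 = (6 + 18)*12 = 24*12 = 288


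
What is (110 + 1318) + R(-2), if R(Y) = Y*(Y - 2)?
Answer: 1436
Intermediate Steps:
R(Y) = Y*(-2 + Y)
(110 + 1318) + R(-2) = (110 + 1318) - 2*(-2 - 2) = 1428 - 2*(-4) = 1428 + 8 = 1436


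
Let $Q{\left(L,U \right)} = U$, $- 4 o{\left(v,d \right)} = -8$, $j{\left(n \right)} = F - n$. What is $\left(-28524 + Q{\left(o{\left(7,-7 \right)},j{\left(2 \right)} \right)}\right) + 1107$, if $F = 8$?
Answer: $-27411$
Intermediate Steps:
$j{\left(n \right)} = 8 - n$
$o{\left(v,d \right)} = 2$ ($o{\left(v,d \right)} = \left(- \frac{1}{4}\right) \left(-8\right) = 2$)
$\left(-28524 + Q{\left(o{\left(7,-7 \right)},j{\left(2 \right)} \right)}\right) + 1107 = \left(-28524 + \left(8 - 2\right)\right) + 1107 = \left(-28524 + 6\right) + 1107 = -28518 + 1107 = -27411$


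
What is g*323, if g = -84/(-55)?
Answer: 27132/55 ≈ 493.31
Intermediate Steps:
g = 84/55 (g = -84*(-1/55) = 84/55 ≈ 1.5273)
g*323 = (84/55)*323 = 27132/55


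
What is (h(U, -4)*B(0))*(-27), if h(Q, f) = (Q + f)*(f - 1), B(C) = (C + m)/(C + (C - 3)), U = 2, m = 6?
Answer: 540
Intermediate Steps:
B(C) = (6 + C)/(-3 + 2*C) (B(C) = (C + 6)/(C + (C - 3)) = (6 + C)/(C + (-3 + C)) = (6 + C)/(-3 + 2*C))
h(Q, f) = (-1 + f)*(Q + f) (h(Q, f) = (Q + f)*(-1 + f) = (-1 + f)*(Q + f))
(h(U, -4)*B(0))*(-27) = (((-4)**2 - 1*2 - 1*(-4) + 2*(-4))*((6 + 0)/(-3 + 2*0)))*(-27) = ((16 - 2 + 4 - 8)*(6/(-3 + 0)))*(-27) = (10*(6/(-3)))*(-27) = (10*(-1/3*6))*(-27) = (10*(-2))*(-27) = -20*(-27) = 540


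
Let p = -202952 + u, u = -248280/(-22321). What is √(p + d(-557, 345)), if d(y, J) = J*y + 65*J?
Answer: 14*I*√947345359727/22321 ≈ 610.48*I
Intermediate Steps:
d(y, J) = 65*J + J*y
u = 248280/22321 (u = -248280*(-1/22321) = 248280/22321 ≈ 11.123)
p = -4529843312/22321 (p = -202952 + 248280/22321 = -4529843312/22321 ≈ -2.0294e+5)
√(p + d(-557, 345)) = √(-4529843312/22321 + 345*(65 - 557)) = √(-4529843312/22321 + 345*(-492)) = √(-4529843312/22321 - 169740) = √(-8318609852/22321) = 14*I*√947345359727/22321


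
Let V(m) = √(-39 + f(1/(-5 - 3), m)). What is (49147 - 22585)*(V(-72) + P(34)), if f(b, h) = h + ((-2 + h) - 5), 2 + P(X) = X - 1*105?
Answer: -1939026 + 26562*I*√190 ≈ -1.939e+6 + 3.6613e+5*I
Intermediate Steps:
P(X) = -107 + X (P(X) = -2 + (X - 1*105) = -2 + (X - 105) = -2 + (-105 + X) = -107 + X)
f(b, h) = -7 + 2*h (f(b, h) = h + (-7 + h) = -7 + 2*h)
V(m) = √(-46 + 2*m) (V(m) = √(-39 + (-7 + 2*m)) = √(-46 + 2*m))
(49147 - 22585)*(V(-72) + P(34)) = (49147 - 22585)*(√(-46 + 2*(-72)) + (-107 + 34)) = 26562*(√(-46 - 144) - 73) = 26562*(√(-190) - 73) = 26562*(I*√190 - 73) = 26562*(-73 + I*√190) = -1939026 + 26562*I*√190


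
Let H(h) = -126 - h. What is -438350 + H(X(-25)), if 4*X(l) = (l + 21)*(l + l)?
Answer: -438526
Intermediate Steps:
X(l) = l*(21 + l)/2 (X(l) = ((l + 21)*(l + l))/4 = ((21 + l)*(2*l))/4 = (2*l*(21 + l))/4 = l*(21 + l)/2)
-438350 + H(X(-25)) = -438350 + (-126 - (-25)*(21 - 25)/2) = -438350 + (-126 - (-25)*(-4)/2) = -438350 + (-126 - 1*50) = -438350 + (-126 - 50) = -438350 - 176 = -438526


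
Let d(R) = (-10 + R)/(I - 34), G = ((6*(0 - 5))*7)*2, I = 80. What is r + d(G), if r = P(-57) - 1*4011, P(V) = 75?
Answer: -90743/23 ≈ -3945.3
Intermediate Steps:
r = -3936 (r = 75 - 1*4011 = 75 - 4011 = -3936)
G = -420 (G = ((6*(-5))*7)*2 = -30*7*2 = -210*2 = -420)
d(R) = -5/23 + R/46 (d(R) = (-10 + R)/(80 - 34) = (-10 + R)/46 = (-10 + R)*(1/46) = -5/23 + R/46)
r + d(G) = -3936 + (-5/23 + (1/46)*(-420)) = -3936 + (-5/23 - 210/23) = -3936 - 215/23 = -90743/23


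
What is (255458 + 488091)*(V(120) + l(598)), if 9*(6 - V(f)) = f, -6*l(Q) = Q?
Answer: -79559743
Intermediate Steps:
l(Q) = -Q/6
V(f) = 6 - f/9
(255458 + 488091)*(V(120) + l(598)) = (255458 + 488091)*((6 - ⅑*120) - ⅙*598) = 743549*((6 - 40/3) - 299/3) = 743549*(-22/3 - 299/3) = 743549*(-107) = -79559743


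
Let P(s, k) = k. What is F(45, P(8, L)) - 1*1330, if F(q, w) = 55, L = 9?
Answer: -1275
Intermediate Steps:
F(45, P(8, L)) - 1*1330 = 55 - 1*1330 = 55 - 1330 = -1275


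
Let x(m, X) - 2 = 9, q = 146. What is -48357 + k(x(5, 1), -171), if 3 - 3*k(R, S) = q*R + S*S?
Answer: -175915/3 ≈ -58638.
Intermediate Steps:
x(m, X) = 11 (x(m, X) = 2 + 9 = 11)
k(R, S) = 1 - 146*R/3 - S**2/3 (k(R, S) = 1 - (146*R + S*S)/3 = 1 - (146*R + S**2)/3 = 1 - (S**2 + 146*R)/3 = 1 + (-146*R/3 - S**2/3) = 1 - 146*R/3 - S**2/3)
-48357 + k(x(5, 1), -171) = -48357 + (1 - 146/3*11 - 1/3*(-171)**2) = -48357 + (1 - 1606/3 - 1/3*29241) = -48357 + (1 - 1606/3 - 9747) = -48357 - 30844/3 = -175915/3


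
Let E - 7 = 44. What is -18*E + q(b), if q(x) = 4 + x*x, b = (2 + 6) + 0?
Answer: -850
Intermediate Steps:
E = 51 (E = 7 + 44 = 51)
b = 8 (b = 8 + 0 = 8)
q(x) = 4 + x**2
-18*E + q(b) = -18*51 + (4 + 8**2) = -918 + (4 + 64) = -918 + 68 = -850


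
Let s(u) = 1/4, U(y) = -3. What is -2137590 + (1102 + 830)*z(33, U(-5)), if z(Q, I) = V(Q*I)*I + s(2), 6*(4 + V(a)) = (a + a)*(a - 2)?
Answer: -21431991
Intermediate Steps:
V(a) = -4 + a*(-2 + a)/3 (V(a) = -4 + ((a + a)*(a - 2))/6 = -4 + ((2*a)*(-2 + a))/6 = -4 + (2*a*(-2 + a))/6 = -4 + a*(-2 + a)/3)
s(u) = 1/4
z(Q, I) = 1/4 + I*(-4 - 2*I*Q/3 + I**2*Q**2/3) (z(Q, I) = (-4 - 2*Q*I/3 + (Q*I)**2/3)*I + 1/4 = (-4 - 2*I*Q/3 + (I*Q)**2/3)*I + 1/4 = (-4 - 2*I*Q/3 + (I**2*Q**2)/3)*I + 1/4 = (-4 - 2*I*Q/3 + I**2*Q**2/3)*I + 1/4 = I*(-4 - 2*I*Q/3 + I**2*Q**2/3) + 1/4 = 1/4 + I*(-4 - 2*I*Q/3 + I**2*Q**2/3))
-2137590 + (1102 + 830)*z(33, U(-5)) = -2137590 + (1102 + 830)*(1/4 - 1/3*(-3)*(12 - 1*(-3)**2*33**2 + 2*(-3)*33)) = -2137590 + 1932*(1/4 - 1/3*(-3)*(12 - 1*9*1089 - 198)) = -2137590 + 1932*(1/4 - 1/3*(-3)*(12 - 9801 - 198)) = -2137590 + 1932*(1/4 - 1/3*(-3)*(-9987)) = -2137590 + 1932*(1/4 - 9987) = -2137590 + 1932*(-39947/4) = -2137590 - 19294401 = -21431991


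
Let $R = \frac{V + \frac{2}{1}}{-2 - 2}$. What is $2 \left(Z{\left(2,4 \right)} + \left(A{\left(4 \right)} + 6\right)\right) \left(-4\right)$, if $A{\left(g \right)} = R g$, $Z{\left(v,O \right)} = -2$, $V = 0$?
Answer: $-16$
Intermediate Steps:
$R = - \frac{1}{2}$ ($R = \frac{0 + \frac{2}{1}}{-2 - 2} = \frac{0 + 2 \cdot 1}{-4} = \left(0 + 2\right) \left(- \frac{1}{4}\right) = 2 \left(- \frac{1}{4}\right) = - \frac{1}{2} \approx -0.5$)
$A{\left(g \right)} = - \frac{g}{2}$
$2 \left(Z{\left(2,4 \right)} + \left(A{\left(4 \right)} + 6\right)\right) \left(-4\right) = 2 \left(-2 + \left(\left(- \frac{1}{2}\right) 4 + 6\right)\right) \left(-4\right) = 2 \left(-2 + \left(-2 + 6\right)\right) \left(-4\right) = 2 \left(-2 + 4\right) \left(-4\right) = 2 \cdot 2 \left(-4\right) = 2 \left(-8\right) = -16$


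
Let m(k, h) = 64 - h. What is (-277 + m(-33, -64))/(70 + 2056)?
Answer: -149/2126 ≈ -0.070085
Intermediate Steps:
(-277 + m(-33, -64))/(70 + 2056) = (-277 + (64 - 1*(-64)))/(70 + 2056) = (-277 + (64 + 64))/2126 = (-277 + 128)*(1/2126) = -149*1/2126 = -149/2126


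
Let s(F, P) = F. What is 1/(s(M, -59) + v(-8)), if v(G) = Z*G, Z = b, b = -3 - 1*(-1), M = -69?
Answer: -1/53 ≈ -0.018868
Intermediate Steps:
b = -2 (b = -3 + 1 = -2)
Z = -2
v(G) = -2*G
1/(s(M, -59) + v(-8)) = 1/(-69 - 2*(-8)) = 1/(-69 + 16) = 1/(-53) = -1/53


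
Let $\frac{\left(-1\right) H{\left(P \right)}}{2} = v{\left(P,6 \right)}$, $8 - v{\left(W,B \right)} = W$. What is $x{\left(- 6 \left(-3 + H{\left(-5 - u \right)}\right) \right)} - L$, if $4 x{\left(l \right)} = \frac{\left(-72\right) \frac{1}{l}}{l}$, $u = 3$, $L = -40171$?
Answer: $\frac{98418949}{2450} \approx 40171.0$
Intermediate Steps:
$v{\left(W,B \right)} = 8 - W$
$H{\left(P \right)} = -16 + 2 P$ ($H{\left(P \right)} = - 2 \left(8 - P\right) = -16 + 2 P$)
$x{\left(l \right)} = - \frac{18}{l^{2}}$ ($x{\left(l \right)} = \frac{- \frac{72}{l} \frac{1}{l}}{4} = \frac{\left(-72\right) \frac{1}{l^{2}}}{4} = - \frac{18}{l^{2}}$)
$x{\left(- 6 \left(-3 + H{\left(-5 - u \right)}\right) \right)} - L = - \frac{18}{36 \left(-3 - \left(16 - 2 \left(-5 - 3\right)\right)\right)^{2}} - -40171 = - \frac{18}{36 \left(-3 - \left(16 - 2 \left(-5 - 3\right)\right)\right)^{2}} + 40171 = - \frac{18}{36 \left(-3 + \left(-16 + 2 \left(-8\right)\right)\right)^{2}} + 40171 = - \frac{18}{36 \left(-3 - 32\right)^{2}} + 40171 = - \frac{18}{44100} + 40171 = \left(-18\right) \frac{1}{44100} + 40171 = - \frac{1}{2450} + 40171 = \frac{98418949}{2450}$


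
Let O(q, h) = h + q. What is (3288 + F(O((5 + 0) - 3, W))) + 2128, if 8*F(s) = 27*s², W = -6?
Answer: 5470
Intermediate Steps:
F(s) = 27*s²/8 (F(s) = (27*s²)/8 = 27*s²/8)
(3288 + F(O((5 + 0) - 3, W))) + 2128 = (3288 + 27*(-6 + ((5 + 0) - 3))²/8) + 2128 = (3288 + 27*(-6 + (5 - 3))²/8) + 2128 = (3288 + 27*(-6 + 2)²/8) + 2128 = (3288 + (27/8)*(-4)²) + 2128 = (3288 + (27/8)*16) + 2128 = (3288 + 54) + 2128 = 3342 + 2128 = 5470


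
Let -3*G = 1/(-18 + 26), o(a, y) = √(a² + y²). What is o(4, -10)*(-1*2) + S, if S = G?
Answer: -1/24 - 4*√29 ≈ -21.582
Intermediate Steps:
G = -1/24 (G = -1/(3*(-18 + 26)) = -⅓/8 = -⅓*⅛ = -1/24 ≈ -0.041667)
S = -1/24 ≈ -0.041667
o(4, -10)*(-1*2) + S = √(4² + (-10)²)*(-1*2) - 1/24 = √(16 + 100)*(-2) - 1/24 = √116*(-2) - 1/24 = (2*√29)*(-2) - 1/24 = -4*√29 - 1/24 = -1/24 - 4*√29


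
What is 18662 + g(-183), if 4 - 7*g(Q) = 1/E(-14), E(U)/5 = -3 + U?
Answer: 11104231/595 ≈ 18663.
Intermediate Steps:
E(U) = -15 + 5*U (E(U) = 5*(-3 + U) = -15 + 5*U)
g(Q) = 341/595 (g(Q) = 4/7 - 1/(7*(-15 + 5*(-14))) = 4/7 - 1/(7*(-15 - 70)) = 4/7 - ⅐/(-85) = 4/7 - ⅐*(-1/85) = 4/7 + 1/595 = 341/595)
18662 + g(-183) = 18662 + 341/595 = 11104231/595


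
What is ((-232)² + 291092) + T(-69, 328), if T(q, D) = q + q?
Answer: 344778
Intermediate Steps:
T(q, D) = 2*q
((-232)² + 291092) + T(-69, 328) = ((-232)² + 291092) + 2*(-69) = (53824 + 291092) - 138 = 344916 - 138 = 344778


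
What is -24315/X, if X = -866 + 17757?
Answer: -24315/16891 ≈ -1.4395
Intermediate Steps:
X = 16891
-24315/X = -24315/16891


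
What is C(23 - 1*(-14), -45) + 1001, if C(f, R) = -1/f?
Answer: 37036/37 ≈ 1001.0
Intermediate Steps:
C(23 - 1*(-14), -45) + 1001 = -1/(23 - 1*(-14)) + 1001 = -1/(23 + 14) + 1001 = -1/37 + 1001 = 37036/37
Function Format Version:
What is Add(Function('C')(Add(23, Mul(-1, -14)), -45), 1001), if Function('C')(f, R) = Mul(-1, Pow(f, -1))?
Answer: Rational(37036, 37) ≈ 1001.0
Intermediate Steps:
Add(Function('C')(Add(23, Mul(-1, -14)), -45), 1001) = Add(Mul(-1, Pow(Add(23, Mul(-1, -14)), -1)), 1001) = Add(Mul(-1, Pow(Add(23, 14), -1)), 1001) = Add(Mul(-1, Pow(37, -1)), 1001) = Add(Mul(-1, Rational(1, 37)), 1001) = Add(Rational(-1, 37), 1001) = Rational(37036, 37)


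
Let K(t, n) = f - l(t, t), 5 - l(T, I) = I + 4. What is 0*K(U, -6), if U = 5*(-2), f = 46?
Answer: 0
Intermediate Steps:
U = -10
l(T, I) = 1 - I (l(T, I) = 5 - (I + 4) = 5 - (4 + I) = 5 + (-4 - I) = 1 - I)
K(t, n) = 45 + t (K(t, n) = 46 - (1 - t) = 46 + (-1 + t) = 45 + t)
0*K(U, -6) = 0*(45 - 10) = 0*35 = 0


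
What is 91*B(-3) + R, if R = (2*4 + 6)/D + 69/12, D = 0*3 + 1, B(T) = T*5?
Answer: -5381/4 ≈ -1345.3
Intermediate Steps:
B(T) = 5*T
D = 1 (D = 0 + 1 = 1)
R = 79/4 (R = (2*4 + 6)/1 + 69/12 = (8 + 6)*1 + 69*(1/12) = 14*1 + 23/4 = 14 + 23/4 = 79/4 ≈ 19.750)
91*B(-3) + R = 91*(5*(-3)) + 79/4 = 91*(-15) + 79/4 = -1365 + 79/4 = -5381/4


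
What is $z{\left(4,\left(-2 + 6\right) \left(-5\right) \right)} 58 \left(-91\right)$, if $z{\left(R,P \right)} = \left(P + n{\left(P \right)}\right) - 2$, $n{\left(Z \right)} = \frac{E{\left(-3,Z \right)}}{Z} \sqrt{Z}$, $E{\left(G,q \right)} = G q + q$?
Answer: $116116 + 21112 i \sqrt{5} \approx 1.1612 \cdot 10^{5} + 47208.0 i$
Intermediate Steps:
$E{\left(G,q \right)} = q + G q$
$n{\left(Z \right)} = - 2 \sqrt{Z}$ ($n{\left(Z \right)} = \frac{Z \left(1 - 3\right)}{Z} \sqrt{Z} = \frac{Z \left(-2\right)}{Z} \sqrt{Z} = \frac{\left(-2\right) Z}{Z} \sqrt{Z} = - 2 \sqrt{Z}$)
$z{\left(R,P \right)} = -2 + P - 2 \sqrt{P}$ ($z{\left(R,P \right)} = \left(P - 2 \sqrt{P}\right) - 2 = -2 + P - 2 \sqrt{P}$)
$z{\left(4,\left(-2 + 6\right) \left(-5\right) \right)} 58 \left(-91\right) = \left(-2 + \left(-2 + 6\right) \left(-5\right) - 2 \sqrt{\left(-2 + 6\right) \left(-5\right)}\right) 58 \left(-91\right) = \left(-2 + 4 \left(-5\right) - 2 \sqrt{4 \left(-5\right)}\right) 58 \left(-91\right) = \left(-2 - 20 - 2 \sqrt{-20}\right) 58 \left(-91\right) = \left(-2 - 20 - 2 \cdot 2 i \sqrt{5}\right) 58 \left(-91\right) = \left(-2 - 20 - 4 i \sqrt{5}\right) 58 \left(-91\right) = \left(-22 - 4 i \sqrt{5}\right) 58 \left(-91\right) = \left(-1276 - 232 i \sqrt{5}\right) \left(-91\right) = 116116 + 21112 i \sqrt{5}$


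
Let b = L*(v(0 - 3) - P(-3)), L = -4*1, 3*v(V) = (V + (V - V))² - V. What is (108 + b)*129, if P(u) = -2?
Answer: 10836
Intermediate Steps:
v(V) = -V/3 + V²/3 (v(V) = ((V + (V - V))² - V)/3 = ((V + 0)² - V)/3 = (V² - V)/3 = -V/3 + V²/3)
L = -4
b = -24 (b = -4*((0 - 3)*(-1 + (0 - 3))/3 - 1*(-2)) = -4*((⅓)*(-3)*(-1 - 3) + 2) = -4*((⅓)*(-3)*(-4) + 2) = -4*(4 + 2) = -4*6 = -24)
(108 + b)*129 = (108 - 24)*129 = 84*129 = 10836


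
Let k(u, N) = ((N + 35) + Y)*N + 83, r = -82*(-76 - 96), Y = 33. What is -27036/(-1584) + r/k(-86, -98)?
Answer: 2890849/133012 ≈ 21.734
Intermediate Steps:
r = 14104 (r = -82*(-172) = 14104)
k(u, N) = 83 + N*(68 + N) (k(u, N) = ((N + 35) + 33)*N + 83 = ((35 + N) + 33)*N + 83 = (68 + N)*N + 83 = N*(68 + N) + 83 = 83 + N*(68 + N))
-27036/(-1584) + r/k(-86, -98) = -27036/(-1584) + 14104/(83 + (-98)² + 68*(-98)) = -27036*(-1/1584) + 14104/(83 + 9604 - 6664) = 751/44 + 14104/3023 = 2890849/133012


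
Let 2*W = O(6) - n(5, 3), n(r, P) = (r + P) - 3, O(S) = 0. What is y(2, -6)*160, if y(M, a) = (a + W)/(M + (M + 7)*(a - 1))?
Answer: 1360/61 ≈ 22.295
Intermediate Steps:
n(r, P) = -3 + P + r (n(r, P) = (P + r) - 3 = -3 + P + r)
W = -5/2 (W = (0 - (-3 + 3 + 5))/2 = (0 - 1*5)/2 = (0 - 5)/2 = (½)*(-5) = -5/2 ≈ -2.5000)
y(M, a) = (-5/2 + a)/(M + (-1 + a)*(7 + M)) (y(M, a) = (a - 5/2)/(M + (M + 7)*(a - 1)) = (-5/2 + a)/(M + (7 + M)*(-1 + a)) = (-5/2 + a)/(M + (-1 + a)*(7 + M)))
y(2, -6)*160 = ((-5/2 - 6)/(-7 + 7*(-6) + 2*(-6)))*160 = (-17/2/(-7 - 42 - 12))*160 = (-17/2/(-61))*160 = -1/61*(-17/2)*160 = (17/122)*160 = 1360/61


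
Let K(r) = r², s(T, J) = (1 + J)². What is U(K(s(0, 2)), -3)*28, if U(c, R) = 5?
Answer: 140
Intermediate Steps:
U(K(s(0, 2)), -3)*28 = 5*28 = 140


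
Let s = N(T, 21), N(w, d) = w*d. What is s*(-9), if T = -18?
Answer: 3402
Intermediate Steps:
N(w, d) = d*w
s = -378 (s = 21*(-18) = -378)
s*(-9) = -378*(-9) = 3402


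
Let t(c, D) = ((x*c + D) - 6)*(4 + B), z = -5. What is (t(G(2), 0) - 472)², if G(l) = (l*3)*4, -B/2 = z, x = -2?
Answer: 1507984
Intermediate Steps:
B = 10 (B = -2*(-5) = 10)
G(l) = 12*l (G(l) = (3*l)*4 = 12*l)
t(c, D) = -84 - 28*c + 14*D (t(c, D) = ((-2*c + D) - 6)*(4 + 10) = ((D - 2*c) - 6)*14 = (-6 + D - 2*c)*14 = -84 - 28*c + 14*D)
(t(G(2), 0) - 472)² = ((-84 - 336*2 + 14*0) - 472)² = ((-84 - 28*24 + 0) - 472)² = ((-84 - 672 + 0) - 472)² = (-756 - 472)² = (-1228)² = 1507984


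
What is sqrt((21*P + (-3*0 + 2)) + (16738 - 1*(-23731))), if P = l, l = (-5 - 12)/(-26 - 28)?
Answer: sqrt(1457194)/6 ≈ 201.19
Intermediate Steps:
l = 17/54 (l = -17/(-54) = -17*(-1/54) = 17/54 ≈ 0.31481)
P = 17/54 ≈ 0.31481
sqrt((21*P + (-3*0 + 2)) + (16738 - 1*(-23731))) = sqrt((21*(17/54) + (-3*0 + 2)) + (16738 - 1*(-23731))) = sqrt((119/18 + (0 + 2)) + (16738 + 23731)) = sqrt((119/18 + 2) + 40469) = sqrt(155/18 + 40469) = sqrt(728597/18) = sqrt(1457194)/6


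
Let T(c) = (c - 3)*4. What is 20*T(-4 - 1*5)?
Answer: -960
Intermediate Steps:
T(c) = -12 + 4*c (T(c) = (-3 + c)*4 = -12 + 4*c)
20*T(-4 - 1*5) = 20*(-12 + 4*(-4 - 1*5)) = 20*(-12 + 4*(-4 - 5)) = 20*(-12 + 4*(-9)) = 20*(-12 - 36) = 20*(-48) = -960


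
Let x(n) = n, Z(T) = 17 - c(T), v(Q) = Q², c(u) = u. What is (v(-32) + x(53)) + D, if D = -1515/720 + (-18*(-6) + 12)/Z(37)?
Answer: 51307/48 ≈ 1068.9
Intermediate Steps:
Z(T) = 17 - T
D = -389/48 (D = -1515/720 + (-18*(-6) + 12)/(17 - 1*37) = -1515*1/720 + (108 + 12)/(17 - 37) = -101/48 + 120/(-20) = -101/48 + 120*(-1/20) = -101/48 - 6 = -389/48 ≈ -8.1042)
(v(-32) + x(53)) + D = ((-32)² + 53) - 389/48 = (1024 + 53) - 389/48 = 1077 - 389/48 = 51307/48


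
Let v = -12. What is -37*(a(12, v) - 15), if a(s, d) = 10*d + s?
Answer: 4551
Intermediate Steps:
a(s, d) = s + 10*d
-37*(a(12, v) - 15) = -37*((12 + 10*(-12)) - 15) = -37*((12 - 120) - 15) = -37*(-108 - 15) = -37*(-123) = 4551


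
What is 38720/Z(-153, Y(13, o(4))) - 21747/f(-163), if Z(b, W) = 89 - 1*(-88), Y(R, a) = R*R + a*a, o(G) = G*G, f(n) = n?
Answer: 10160579/28851 ≈ 352.17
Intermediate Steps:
o(G) = G²
Y(R, a) = R² + a²
Z(b, W) = 177 (Z(b, W) = 89 + 88 = 177)
38720/Z(-153, Y(13, o(4))) - 21747/f(-163) = 38720/177 - 21747/(-163) = 38720*(1/177) - 21747*(-1/163) = 38720/177 + 21747/163 = 10160579/28851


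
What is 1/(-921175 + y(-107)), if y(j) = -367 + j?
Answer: -1/921649 ≈ -1.0850e-6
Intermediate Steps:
1/(-921175 + y(-107)) = 1/(-921175 + (-367 - 107)) = 1/(-921175 - 474) = 1/(-921649) = -1/921649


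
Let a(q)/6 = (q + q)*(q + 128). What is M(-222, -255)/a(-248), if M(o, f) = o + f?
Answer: -53/39680 ≈ -0.0013357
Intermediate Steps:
a(q) = 12*q*(128 + q) (a(q) = 6*((q + q)*(q + 128)) = 6*((2*q)*(128 + q)) = 6*(2*q*(128 + q)) = 12*q*(128 + q))
M(o, f) = f + o
M(-222, -255)/a(-248) = (-255 - 222)/((12*(-248)*(128 - 248))) = -477/(12*(-248)*(-120)) = -477/357120 = -477*1/357120 = -53/39680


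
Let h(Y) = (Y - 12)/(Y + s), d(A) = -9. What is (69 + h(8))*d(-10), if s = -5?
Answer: -609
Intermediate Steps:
h(Y) = (-12 + Y)/(-5 + Y) (h(Y) = (Y - 12)/(Y - 5) = (-12 + Y)/(-5 + Y))
(69 + h(8))*d(-10) = (69 + (-12 + 8)/(-5 + 8))*(-9) = (69 - 4/3)*(-9) = (203/3)*(-9) = -609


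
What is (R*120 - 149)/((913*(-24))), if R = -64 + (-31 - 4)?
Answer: 12029/21912 ≈ 0.54897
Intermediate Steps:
R = -99 (R = -64 - 35 = -99)
(R*120 - 149)/((913*(-24))) = (-99*120 - 149)/((913*(-24))) = (-11880 - 149)/(-21912) = -12029*(-1/21912) = 12029/21912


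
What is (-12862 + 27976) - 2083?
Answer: 13031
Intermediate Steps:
(-12862 + 27976) - 2083 = 15114 - 2083 = 13031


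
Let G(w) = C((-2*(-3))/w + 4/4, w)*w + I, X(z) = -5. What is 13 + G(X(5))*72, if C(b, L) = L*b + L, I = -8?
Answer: 877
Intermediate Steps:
C(b, L) = L + L*b
G(w) = -8 + w²*(2 + 6/w) (G(w) = (w*(1 + ((-2*(-3))/w + 4/4)))*w - 8 = (w*(1 + (6/w + 4*(¼))))*w - 8 = (w*(1 + (6/w + 1)))*w - 8 = (w*(1 + (1 + 6/w)))*w - 8 = (w*(2 + 6/w))*w - 8 = w²*(2 + 6/w) - 8 = -8 + w²*(2 + 6/w))
13 + G(X(5))*72 = 13 + (-8 + 2*(-5)*(3 - 5))*72 = 13 + (-8 + 2*(-5)*(-2))*72 = 13 + (-8 + 20)*72 = 13 + 12*72 = 13 + 864 = 877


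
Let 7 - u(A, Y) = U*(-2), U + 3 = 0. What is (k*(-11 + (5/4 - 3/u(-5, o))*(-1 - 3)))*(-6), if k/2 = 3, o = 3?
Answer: 144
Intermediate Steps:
U = -3 (U = -3 + 0 = -3)
k = 6 (k = 2*3 = 6)
u(A, Y) = 1 (u(A, Y) = 7 - (-3)*(-2) = 7 - 1*6 = 7 - 6 = 1)
(k*(-11 + (5/4 - 3/u(-5, o))*(-1 - 3)))*(-6) = (6*(-11 + (5/4 - 3/1)*(-1 - 3)))*(-6) = (6*(-11 + (5*(¼) - 3*1)*(-4)))*(-6) = (6*(-11 + (5/4 - 3)*(-4)))*(-6) = (6*(-11 - 7/4*(-4)))*(-6) = (6*(-11 + 7))*(-6) = (6*(-4))*(-6) = -24*(-6) = 144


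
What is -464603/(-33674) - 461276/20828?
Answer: -1464064185/175340518 ≈ -8.3498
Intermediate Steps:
-464603/(-33674) - 461276/20828 = -464603*(-1/33674) - 461276*1/20828 = 464603/33674 - 115319/5207 = -1464064185/175340518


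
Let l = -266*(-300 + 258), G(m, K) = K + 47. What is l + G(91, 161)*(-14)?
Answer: 8260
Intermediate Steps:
G(m, K) = 47 + K
l = 11172 (l = -266*(-42) = 11172)
l + G(91, 161)*(-14) = 11172 + (47 + 161)*(-14) = 11172 + 208*(-14) = 11172 - 2912 = 8260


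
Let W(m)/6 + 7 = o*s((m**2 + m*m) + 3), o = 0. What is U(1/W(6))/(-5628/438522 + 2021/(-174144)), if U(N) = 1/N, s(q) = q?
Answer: 76365975168/44436557 ≈ 1718.5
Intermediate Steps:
W(m) = -42 (W(m) = -42 + 6*(0*((m**2 + m*m) + 3)) = -42 + 6*(0*((m**2 + m**2) + 3)) = -42 + 6*(0*(2*m**2 + 3)) = -42 + 6*(0*(3 + 2*m**2)) = -42 + 6*0 = -42 + 0 = -42)
U(1/W(6))/(-5628/438522 + 2021/(-174144)) = 1/((1/(-42))*(-5628/438522 + 2021/(-174144))) = 1/((-1/42)*(-5628*1/438522 + 2021*(-1/174144))) = -42/(-134/10441 - 2021/174144) = -42/(-44436557/1818237504) = -42*(-1818237504/44436557) = 76365975168/44436557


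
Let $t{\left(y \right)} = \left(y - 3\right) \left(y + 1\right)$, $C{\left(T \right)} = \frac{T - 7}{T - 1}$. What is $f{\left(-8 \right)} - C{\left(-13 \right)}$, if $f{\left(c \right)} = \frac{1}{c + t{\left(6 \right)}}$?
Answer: $- \frac{123}{91} \approx -1.3516$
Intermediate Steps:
$C{\left(T \right)} = \frac{-7 + T}{-1 + T}$
$t{\left(y \right)} = \left(1 + y\right) \left(-3 + y\right)$ ($t{\left(y \right)} = \left(-3 + y\right) \left(1 + y\right) = \left(1 + y\right) \left(-3 + y\right)$)
$f{\left(c \right)} = \frac{1}{21 + c}$ ($f{\left(c \right)} = \frac{1}{c - \left(15 - 36\right)} = \frac{1}{c - -21} = \frac{1}{c + 21} = \frac{1}{21 + c}$)
$f{\left(-8 \right)} - C{\left(-13 \right)} = \frac{1}{21 - 8} - \frac{-7 - 13}{-1 - 13} = \frac{1}{13} - \frac{1}{-14} \left(-20\right) = \frac{1}{13} - \left(- \frac{1}{14}\right) \left(-20\right) = \frac{1}{13} - \frac{10}{7} = - \frac{123}{91}$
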